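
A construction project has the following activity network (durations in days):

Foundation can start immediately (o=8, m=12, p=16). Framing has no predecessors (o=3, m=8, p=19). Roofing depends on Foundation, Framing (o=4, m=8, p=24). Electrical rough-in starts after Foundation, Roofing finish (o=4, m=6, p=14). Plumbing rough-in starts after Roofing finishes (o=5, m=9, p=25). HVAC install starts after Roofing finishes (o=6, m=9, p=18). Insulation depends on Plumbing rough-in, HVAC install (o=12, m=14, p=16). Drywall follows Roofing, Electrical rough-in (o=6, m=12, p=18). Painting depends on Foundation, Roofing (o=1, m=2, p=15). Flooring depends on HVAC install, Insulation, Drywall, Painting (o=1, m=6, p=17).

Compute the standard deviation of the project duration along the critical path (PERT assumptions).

te_Foundation = (8 + 4·12 + 16)/6 = 72/6 = 12; σ²_Foundation = ((16−8)/6)² = 1.778
te_Framing = (3 + 4·8 + 19)/6 = 54/6 = 9; σ²_Framing = ((19−3)/6)² = 7.111
te_Roofing = (4 + 4·8 + 24)/6 = 60/6 = 10; σ²_Roofing = ((24−4)/6)² = 11.111
te_Electrical rough-in = (4 + 4·6 + 14)/6 = 42/6 = 7; σ²_Electrical rough-in = ((14−4)/6)² = 2.778
te_Plumbing rough-in = (5 + 4·9 + 25)/6 = 66/6 = 11; σ²_Plumbing rough-in = ((25−5)/6)² = 11.111
te_HVAC install = (6 + 4·9 + 18)/6 = 60/6 = 10; σ²_HVAC install = ((18−6)/6)² = 4.000
te_Insulation = (12 + 4·14 + 16)/6 = 84/6 = 14; σ²_Insulation = ((16−12)/6)² = 0.444
te_Drywall = (6 + 4·12 + 18)/6 = 72/6 = 12; σ²_Drywall = ((18−6)/6)² = 4.000
te_Painting = (1 + 4·2 + 15)/6 = 24/6 = 4; σ²_Painting = ((15−1)/6)² = 5.444
te_Flooring = (1 + 4·6 + 17)/6 = 42/6 = 7; σ²_Flooring = ((17−1)/6)² = 7.111

Forward pass:
ES_Foundation = 0; EF_Foundation = 12
ES_Framing = 0; EF_Framing = 9
ES_Roofing = max(EF_Foundation=12, EF_Framing=9) = 12; EF_Roofing = 12+10 = 22
ES_Electrical rough-in = max(EF_Foundation=12, EF_Roofing=22) = 22; EF_Electrical rough-in = 22+7 = 29
ES_Plumbing rough-in = 22; EF_Plumbing rough-in = 22+11 = 33
ES_HVAC install = 22; EF_HVAC install = 22+10 = 32
ES_Insulation = max(EF_Plumbing rough-in=33, EF_HVAC install=32) = 33; EF_Insulation = 33+14 = 47
ES_Drywall = max(EF_Roofing=22, EF_Electrical rough-in=29) = 29; EF_Drywall = 29+12 = 41
ES_Painting = max(EF_Foundation=12, EF_Roofing=22) = 22; EF_Painting = 22+4 = 26
ES_Flooring = max(EF_HVAC install=32, EF_Insulation=47, EF_Drywall=41, EF_Painting=26) = 47; EF_Flooring = 47+7 = 54
Expected project duration μ = 54 days. Critical path: Foundation → Roofing → Plumbing rough-in → Insulation → Flooring.

Variance along critical path = 1.778 + 11.111 + 11.111 + 0.444 + 7.111 = 31.556
σ = √31.556 = 5.617 days

5.62 days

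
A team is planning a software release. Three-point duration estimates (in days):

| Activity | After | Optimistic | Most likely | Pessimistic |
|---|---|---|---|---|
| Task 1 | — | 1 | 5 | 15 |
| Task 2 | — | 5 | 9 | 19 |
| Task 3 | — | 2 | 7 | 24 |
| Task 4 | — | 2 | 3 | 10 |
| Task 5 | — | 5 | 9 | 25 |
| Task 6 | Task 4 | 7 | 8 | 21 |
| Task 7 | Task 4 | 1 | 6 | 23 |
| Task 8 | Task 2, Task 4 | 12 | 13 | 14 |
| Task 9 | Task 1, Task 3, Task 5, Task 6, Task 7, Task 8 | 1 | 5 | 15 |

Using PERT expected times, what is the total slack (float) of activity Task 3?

14 days

te_Task 1 = (1 + 4·5 + 15)/6 = 36/6 = 6
te_Task 2 = (5 + 4·9 + 19)/6 = 60/6 = 10
te_Task 3 = (2 + 4·7 + 24)/6 = 54/6 = 9
te_Task 4 = (2 + 4·3 + 10)/6 = 24/6 = 4
te_Task 5 = (5 + 4·9 + 25)/6 = 66/6 = 11
te_Task 6 = (7 + 4·8 + 21)/6 = 60/6 = 10
te_Task 7 = (1 + 4·6 + 23)/6 = 48/6 = 8
te_Task 8 = (12 + 4·13 + 14)/6 = 78/6 = 13
te_Task 9 = (1 + 4·5 + 15)/6 = 36/6 = 6

Forward pass:
ES_Task 1 = 0; EF_Task 1 = 6
ES_Task 2 = 0; EF_Task 2 = 10
ES_Task 3 = 0; EF_Task 3 = 9
ES_Task 4 = 0; EF_Task 4 = 4
ES_Task 5 = 0; EF_Task 5 = 11
ES_Task 6 = 4; EF_Task 6 = 4+10 = 14
ES_Task 7 = 4; EF_Task 7 = 4+8 = 12
ES_Task 8 = max(EF_Task 2=10, EF_Task 4=4) = 10; EF_Task 8 = 10+13 = 23
ES_Task 9 = max(EF_Task 1=6, EF_Task 3=9, EF_Task 5=11, EF_Task 6=14, EF_Task 7=12, EF_Task 8=23) = 23; EF_Task 9 = 23+6 = 29
Expected project duration μ = 29 days. Critical path: Task 2 → Task 8 → Task 9.

Backward pass:
LF_Task 9 = 29; LS_Task 9 = 29−6 = 23
LF_Task 8 = LS_Task 9 = 23; LS_Task 8 = 23−13 = 10
LF_Task 7 = LS_Task 9 = 23; LS_Task 7 = 23−8 = 15
LF_Task 6 = LS_Task 9 = 23; LS_Task 6 = 23−10 = 13
LF_Task 5 = LS_Task 9 = 23; LS_Task 5 = 23−11 = 12
LF_Task 4 = min(LS_Task 6=13, LS_Task 7=15, LS_Task 8=10) = 10; LS_Task 4 = 10−4 = 6
LF_Task 3 = LS_Task 9 = 23; LS_Task 3 = 23−9 = 14
LF_Task 2 = LS_Task 8 = 10; LS_Task 2 = 10−10 = 0
LF_Task 1 = LS_Task 9 = 23; LS_Task 1 = 23−6 = 17
Slack_Task 3 = LS_Task 3 − ES_Task 3 = 14 − 0 = 14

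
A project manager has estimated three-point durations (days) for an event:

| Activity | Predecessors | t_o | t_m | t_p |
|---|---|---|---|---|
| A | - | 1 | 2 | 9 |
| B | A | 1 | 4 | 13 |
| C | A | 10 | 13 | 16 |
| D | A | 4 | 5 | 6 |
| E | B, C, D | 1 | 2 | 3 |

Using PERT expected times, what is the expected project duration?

18 days

te_A = (1 + 4·2 + 9)/6 = 18/6 = 3
te_B = (1 + 4·4 + 13)/6 = 30/6 = 5
te_C = (10 + 4·13 + 16)/6 = 78/6 = 13
te_D = (4 + 4·5 + 6)/6 = 30/6 = 5
te_E = (1 + 4·2 + 3)/6 = 12/6 = 2

Forward pass:
ES_A = 0; EF_A = 3
ES_B = 3; EF_B = 3+5 = 8
ES_C = 3; EF_C = 3+13 = 16
ES_D = 3; EF_D = 3+5 = 8
ES_E = max(EF_B=8, EF_C=16, EF_D=8) = 16; EF_E = 16+2 = 18
Expected project duration μ = 18 days. Critical path: A → C → E.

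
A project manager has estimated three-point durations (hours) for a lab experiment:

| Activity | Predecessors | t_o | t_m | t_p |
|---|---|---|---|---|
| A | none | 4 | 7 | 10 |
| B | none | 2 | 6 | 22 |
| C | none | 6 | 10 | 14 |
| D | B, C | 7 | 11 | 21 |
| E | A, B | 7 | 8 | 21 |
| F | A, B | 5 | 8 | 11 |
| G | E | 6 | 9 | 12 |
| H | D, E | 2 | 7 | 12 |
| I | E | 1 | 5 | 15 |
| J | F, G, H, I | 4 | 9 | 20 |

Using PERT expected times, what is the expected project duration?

te_A = (4 + 4·7 + 10)/6 = 42/6 = 7
te_B = (2 + 4·6 + 22)/6 = 48/6 = 8
te_C = (6 + 4·10 + 14)/6 = 60/6 = 10
te_D = (7 + 4·11 + 21)/6 = 72/6 = 12
te_E = (7 + 4·8 + 21)/6 = 60/6 = 10
te_F = (5 + 4·8 + 11)/6 = 48/6 = 8
te_G = (6 + 4·9 + 12)/6 = 54/6 = 9
te_H = (2 + 4·7 + 12)/6 = 42/6 = 7
te_I = (1 + 4·5 + 15)/6 = 36/6 = 6
te_J = (4 + 4·9 + 20)/6 = 60/6 = 10

Forward pass:
ES_A = 0; EF_A = 7
ES_B = 0; EF_B = 8
ES_C = 0; EF_C = 10
ES_D = max(EF_B=8, EF_C=10) = 10; EF_D = 10+12 = 22
ES_E = max(EF_A=7, EF_B=8) = 8; EF_E = 8+10 = 18
ES_F = max(EF_A=7, EF_B=8) = 8; EF_F = 8+8 = 16
ES_G = 18; EF_G = 18+9 = 27
ES_H = max(EF_D=22, EF_E=18) = 22; EF_H = 22+7 = 29
ES_I = 18; EF_I = 18+6 = 24
ES_J = max(EF_F=16, EF_G=27, EF_H=29, EF_I=24) = 29; EF_J = 29+10 = 39
Expected project duration μ = 39 hours. Critical path: C → D → H → J.

39 hours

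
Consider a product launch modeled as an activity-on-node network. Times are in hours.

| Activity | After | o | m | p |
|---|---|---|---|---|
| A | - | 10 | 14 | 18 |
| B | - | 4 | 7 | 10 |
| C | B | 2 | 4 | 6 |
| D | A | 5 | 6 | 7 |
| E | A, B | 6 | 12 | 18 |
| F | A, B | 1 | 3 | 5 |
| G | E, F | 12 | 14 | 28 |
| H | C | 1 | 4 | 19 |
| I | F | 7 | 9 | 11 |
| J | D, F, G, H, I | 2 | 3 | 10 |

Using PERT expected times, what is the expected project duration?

te_A = (10 + 4·14 + 18)/6 = 84/6 = 14
te_B = (4 + 4·7 + 10)/6 = 42/6 = 7
te_C = (2 + 4·4 + 6)/6 = 24/6 = 4
te_D = (5 + 4·6 + 7)/6 = 36/6 = 6
te_E = (6 + 4·12 + 18)/6 = 72/6 = 12
te_F = (1 + 4·3 + 5)/6 = 18/6 = 3
te_G = (12 + 4·14 + 28)/6 = 96/6 = 16
te_H = (1 + 4·4 + 19)/6 = 36/6 = 6
te_I = (7 + 4·9 + 11)/6 = 54/6 = 9
te_J = (2 + 4·3 + 10)/6 = 24/6 = 4

Forward pass:
ES_A = 0; EF_A = 14
ES_B = 0; EF_B = 7
ES_C = 7; EF_C = 7+4 = 11
ES_D = 14; EF_D = 14+6 = 20
ES_E = max(EF_A=14, EF_B=7) = 14; EF_E = 14+12 = 26
ES_F = max(EF_A=14, EF_B=7) = 14; EF_F = 14+3 = 17
ES_G = max(EF_E=26, EF_F=17) = 26; EF_G = 26+16 = 42
ES_H = 11; EF_H = 11+6 = 17
ES_I = 17; EF_I = 17+9 = 26
ES_J = max(EF_D=20, EF_F=17, EF_G=42, EF_H=17, EF_I=26) = 42; EF_J = 42+4 = 46
Expected project duration μ = 46 hours. Critical path: A → E → G → J.

46 hours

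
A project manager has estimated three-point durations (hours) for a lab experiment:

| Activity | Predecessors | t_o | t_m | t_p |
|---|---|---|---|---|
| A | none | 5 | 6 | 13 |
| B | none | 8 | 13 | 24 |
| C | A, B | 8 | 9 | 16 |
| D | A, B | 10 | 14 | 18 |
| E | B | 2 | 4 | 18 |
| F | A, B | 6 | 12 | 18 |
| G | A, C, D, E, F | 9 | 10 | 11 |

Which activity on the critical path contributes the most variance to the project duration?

B

te_A = (5 + 4·6 + 13)/6 = 42/6 = 7; σ²_A = ((13−5)/6)² = 1.778
te_B = (8 + 4·13 + 24)/6 = 84/6 = 14; σ²_B = ((24−8)/6)² = 7.111
te_C = (8 + 4·9 + 16)/6 = 60/6 = 10; σ²_C = ((16−8)/6)² = 1.778
te_D = (10 + 4·14 + 18)/6 = 84/6 = 14; σ²_D = ((18−10)/6)² = 1.778
te_E = (2 + 4·4 + 18)/6 = 36/6 = 6; σ²_E = ((18−2)/6)² = 7.111
te_F = (6 + 4·12 + 18)/6 = 72/6 = 12; σ²_F = ((18−6)/6)² = 4.000
te_G = (9 + 4·10 + 11)/6 = 60/6 = 10; σ²_G = ((11−9)/6)² = 0.111

Forward pass:
ES_A = 0; EF_A = 7
ES_B = 0; EF_B = 14
ES_C = max(EF_A=7, EF_B=14) = 14; EF_C = 14+10 = 24
ES_D = max(EF_A=7, EF_B=14) = 14; EF_D = 14+14 = 28
ES_E = 14; EF_E = 14+6 = 20
ES_F = max(EF_A=7, EF_B=14) = 14; EF_F = 14+12 = 26
ES_G = max(EF_A=7, EF_C=24, EF_D=28, EF_E=20, EF_F=26) = 28; EF_G = 28+10 = 38
Expected project duration μ = 38 hours. Critical path: B → D → G.

Variances on critical path: σ²_B=7.111, σ²_D=1.778, σ²_G=0.111.
Largest is σ²_B = 7.111.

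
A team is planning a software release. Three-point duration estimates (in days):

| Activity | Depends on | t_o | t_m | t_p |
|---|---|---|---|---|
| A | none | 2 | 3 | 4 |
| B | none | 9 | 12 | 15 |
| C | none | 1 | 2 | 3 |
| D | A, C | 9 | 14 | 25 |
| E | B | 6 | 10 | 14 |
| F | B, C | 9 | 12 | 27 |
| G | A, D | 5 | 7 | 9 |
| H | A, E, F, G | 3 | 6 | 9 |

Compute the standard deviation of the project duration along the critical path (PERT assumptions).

te_A = (2 + 4·3 + 4)/6 = 18/6 = 3; σ²_A = ((4−2)/6)² = 0.111
te_B = (9 + 4·12 + 15)/6 = 72/6 = 12; σ²_B = ((15−9)/6)² = 1.000
te_C = (1 + 4·2 + 3)/6 = 12/6 = 2; σ²_C = ((3−1)/6)² = 0.111
te_D = (9 + 4·14 + 25)/6 = 90/6 = 15; σ²_D = ((25−9)/6)² = 7.111
te_E = (6 + 4·10 + 14)/6 = 60/6 = 10; σ²_E = ((14−6)/6)² = 1.778
te_F = (9 + 4·12 + 27)/6 = 84/6 = 14; σ²_F = ((27−9)/6)² = 9.000
te_G = (5 + 4·7 + 9)/6 = 42/6 = 7; σ²_G = ((9−5)/6)² = 0.444
te_H = (3 + 4·6 + 9)/6 = 36/6 = 6; σ²_H = ((9−3)/6)² = 1.000

Forward pass:
ES_A = 0; EF_A = 3
ES_B = 0; EF_B = 12
ES_C = 0; EF_C = 2
ES_D = max(EF_A=3, EF_C=2) = 3; EF_D = 3+15 = 18
ES_E = 12; EF_E = 12+10 = 22
ES_F = max(EF_B=12, EF_C=2) = 12; EF_F = 12+14 = 26
ES_G = max(EF_A=3, EF_D=18) = 18; EF_G = 18+7 = 25
ES_H = max(EF_A=3, EF_E=22, EF_F=26, EF_G=25) = 26; EF_H = 26+6 = 32
Expected project duration μ = 32 days. Critical path: B → F → H.

Variance along critical path = 1.000 + 9.000 + 1.000 = 11.000
σ = √11.000 = 3.317 days

3.32 days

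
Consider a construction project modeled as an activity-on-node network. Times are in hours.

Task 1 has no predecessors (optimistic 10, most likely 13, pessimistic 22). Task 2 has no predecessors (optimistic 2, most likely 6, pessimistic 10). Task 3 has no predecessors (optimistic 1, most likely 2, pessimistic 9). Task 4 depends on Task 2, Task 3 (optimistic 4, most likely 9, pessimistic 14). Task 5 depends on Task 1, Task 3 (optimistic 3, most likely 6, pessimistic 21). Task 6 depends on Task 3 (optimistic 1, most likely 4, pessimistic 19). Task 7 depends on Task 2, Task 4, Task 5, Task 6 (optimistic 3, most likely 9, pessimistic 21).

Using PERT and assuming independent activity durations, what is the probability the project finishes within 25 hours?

te_Task 1 = (10 + 4·13 + 22)/6 = 84/6 = 14; σ²_Task 1 = ((22−10)/6)² = 4.000
te_Task 2 = (2 + 4·6 + 10)/6 = 36/6 = 6; σ²_Task 2 = ((10−2)/6)² = 1.778
te_Task 3 = (1 + 4·2 + 9)/6 = 18/6 = 3; σ²_Task 3 = ((9−1)/6)² = 1.778
te_Task 4 = (4 + 4·9 + 14)/6 = 54/6 = 9; σ²_Task 4 = ((14−4)/6)² = 2.778
te_Task 5 = (3 + 4·6 + 21)/6 = 48/6 = 8; σ²_Task 5 = ((21−3)/6)² = 9.000
te_Task 6 = (1 + 4·4 + 19)/6 = 36/6 = 6; σ²_Task 6 = ((19−1)/6)² = 9.000
te_Task 7 = (3 + 4·9 + 21)/6 = 60/6 = 10; σ²_Task 7 = ((21−3)/6)² = 9.000

Forward pass:
ES_Task 1 = 0; EF_Task 1 = 14
ES_Task 2 = 0; EF_Task 2 = 6
ES_Task 3 = 0; EF_Task 3 = 3
ES_Task 4 = max(EF_Task 2=6, EF_Task 3=3) = 6; EF_Task 4 = 6+9 = 15
ES_Task 5 = max(EF_Task 1=14, EF_Task 3=3) = 14; EF_Task 5 = 14+8 = 22
ES_Task 6 = 3; EF_Task 6 = 3+6 = 9
ES_Task 7 = max(EF_Task 2=6, EF_Task 4=15, EF_Task 5=22, EF_Task 6=9) = 22; EF_Task 7 = 22+10 = 32
Expected project duration μ = 32 hours. Critical path: Task 1 → Task 5 → Task 7.

Variance along critical path = 4.000 + 9.000 + 9.000 = 22.000; σ = √22.000 = 4.690 hours.
Z = (25 − 32) / 4.690 = -1.492
P(T ≤ 25) = Φ(-1.492) ≈ 0.068

0.068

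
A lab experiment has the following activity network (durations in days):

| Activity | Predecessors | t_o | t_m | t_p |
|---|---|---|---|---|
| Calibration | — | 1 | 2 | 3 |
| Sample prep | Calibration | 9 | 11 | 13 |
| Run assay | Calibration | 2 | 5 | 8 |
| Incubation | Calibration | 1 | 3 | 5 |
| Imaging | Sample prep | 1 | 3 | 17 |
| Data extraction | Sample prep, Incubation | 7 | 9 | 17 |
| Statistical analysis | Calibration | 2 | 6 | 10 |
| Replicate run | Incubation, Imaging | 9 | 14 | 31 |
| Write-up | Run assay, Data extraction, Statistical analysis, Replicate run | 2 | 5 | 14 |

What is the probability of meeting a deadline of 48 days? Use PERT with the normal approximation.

0.945

te_Calibration = (1 + 4·2 + 3)/6 = 12/6 = 2; σ²_Calibration = ((3−1)/6)² = 0.111
te_Sample prep = (9 + 4·11 + 13)/6 = 66/6 = 11; σ²_Sample prep = ((13−9)/6)² = 0.444
te_Run assay = (2 + 4·5 + 8)/6 = 30/6 = 5; σ²_Run assay = ((8−2)/6)² = 1.000
te_Incubation = (1 + 4·3 + 5)/6 = 18/6 = 3; σ²_Incubation = ((5−1)/6)² = 0.444
te_Imaging = (1 + 4·3 + 17)/6 = 30/6 = 5; σ²_Imaging = ((17−1)/6)² = 7.111
te_Data extraction = (7 + 4·9 + 17)/6 = 60/6 = 10; σ²_Data extraction = ((17−7)/6)² = 2.778
te_Statistical analysis = (2 + 4·6 + 10)/6 = 36/6 = 6; σ²_Statistical analysis = ((10−2)/6)² = 1.778
te_Replicate run = (9 + 4·14 + 31)/6 = 96/6 = 16; σ²_Replicate run = ((31−9)/6)² = 13.444
te_Write-up = (2 + 4·5 + 14)/6 = 36/6 = 6; σ²_Write-up = ((14−2)/6)² = 4.000

Forward pass:
ES_Calibration = 0; EF_Calibration = 2
ES_Sample prep = 2; EF_Sample prep = 2+11 = 13
ES_Run assay = 2; EF_Run assay = 2+5 = 7
ES_Incubation = 2; EF_Incubation = 2+3 = 5
ES_Imaging = 13; EF_Imaging = 13+5 = 18
ES_Data extraction = max(EF_Sample prep=13, EF_Incubation=5) = 13; EF_Data extraction = 13+10 = 23
ES_Statistical analysis = 2; EF_Statistical analysis = 2+6 = 8
ES_Replicate run = max(EF_Incubation=5, EF_Imaging=18) = 18; EF_Replicate run = 18+16 = 34
ES_Write-up = max(EF_Run assay=7, EF_Data extraction=23, EF_Statistical analysis=8, EF_Replicate run=34) = 34; EF_Write-up = 34+6 = 40
Expected project duration μ = 40 days. Critical path: Calibration → Sample prep → Imaging → Replicate run → Write-up.

Variance along critical path = 0.111 + 0.444 + 7.111 + 13.444 + 4.000 = 25.111; σ = √25.111 = 5.011 days.
Z = (48 − 40) / 5.011 = 1.596
P(T ≤ 48) = Φ(1.596) ≈ 0.945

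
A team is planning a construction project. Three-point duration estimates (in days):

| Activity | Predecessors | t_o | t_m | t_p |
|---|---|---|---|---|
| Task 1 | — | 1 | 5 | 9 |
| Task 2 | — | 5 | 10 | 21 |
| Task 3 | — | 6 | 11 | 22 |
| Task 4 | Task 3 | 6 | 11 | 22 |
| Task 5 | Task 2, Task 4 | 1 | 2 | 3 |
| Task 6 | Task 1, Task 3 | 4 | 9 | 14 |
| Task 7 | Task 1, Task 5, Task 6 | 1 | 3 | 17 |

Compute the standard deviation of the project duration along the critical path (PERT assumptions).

4.63 days

te_Task 1 = (1 + 4·5 + 9)/6 = 30/6 = 5; σ²_Task 1 = ((9−1)/6)² = 1.778
te_Task 2 = (5 + 4·10 + 21)/6 = 66/6 = 11; σ²_Task 2 = ((21−5)/6)² = 7.111
te_Task 3 = (6 + 4·11 + 22)/6 = 72/6 = 12; σ²_Task 3 = ((22−6)/6)² = 7.111
te_Task 4 = (6 + 4·11 + 22)/6 = 72/6 = 12; σ²_Task 4 = ((22−6)/6)² = 7.111
te_Task 5 = (1 + 4·2 + 3)/6 = 12/6 = 2; σ²_Task 5 = ((3−1)/6)² = 0.111
te_Task 6 = (4 + 4·9 + 14)/6 = 54/6 = 9; σ²_Task 6 = ((14−4)/6)² = 2.778
te_Task 7 = (1 + 4·3 + 17)/6 = 30/6 = 5; σ²_Task 7 = ((17−1)/6)² = 7.111

Forward pass:
ES_Task 1 = 0; EF_Task 1 = 5
ES_Task 2 = 0; EF_Task 2 = 11
ES_Task 3 = 0; EF_Task 3 = 12
ES_Task 4 = 12; EF_Task 4 = 12+12 = 24
ES_Task 5 = max(EF_Task 2=11, EF_Task 4=24) = 24; EF_Task 5 = 24+2 = 26
ES_Task 6 = max(EF_Task 1=5, EF_Task 3=12) = 12; EF_Task 6 = 12+9 = 21
ES_Task 7 = max(EF_Task 1=5, EF_Task 5=26, EF_Task 6=21) = 26; EF_Task 7 = 26+5 = 31
Expected project duration μ = 31 days. Critical path: Task 3 → Task 4 → Task 5 → Task 7.

Variance along critical path = 7.111 + 7.111 + 0.111 + 7.111 = 21.444
σ = √21.444 = 4.631 days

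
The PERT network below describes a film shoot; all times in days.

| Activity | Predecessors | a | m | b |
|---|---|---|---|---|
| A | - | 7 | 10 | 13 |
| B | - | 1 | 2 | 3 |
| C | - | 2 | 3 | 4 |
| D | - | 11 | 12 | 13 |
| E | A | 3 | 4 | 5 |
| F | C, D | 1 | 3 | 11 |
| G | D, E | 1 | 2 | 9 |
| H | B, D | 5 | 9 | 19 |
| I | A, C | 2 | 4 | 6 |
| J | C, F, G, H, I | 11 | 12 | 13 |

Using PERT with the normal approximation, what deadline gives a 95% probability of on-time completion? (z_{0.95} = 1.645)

te_A = (7 + 4·10 + 13)/6 = 60/6 = 10; σ²_A = ((13−7)/6)² = 1.000
te_B = (1 + 4·2 + 3)/6 = 12/6 = 2; σ²_B = ((3−1)/6)² = 0.111
te_C = (2 + 4·3 + 4)/6 = 18/6 = 3; σ²_C = ((4−2)/6)² = 0.111
te_D = (11 + 4·12 + 13)/6 = 72/6 = 12; σ²_D = ((13−11)/6)² = 0.111
te_E = (3 + 4·4 + 5)/6 = 24/6 = 4; σ²_E = ((5−3)/6)² = 0.111
te_F = (1 + 4·3 + 11)/6 = 24/6 = 4; σ²_F = ((11−1)/6)² = 2.778
te_G = (1 + 4·2 + 9)/6 = 18/6 = 3; σ²_G = ((9−1)/6)² = 1.778
te_H = (5 + 4·9 + 19)/6 = 60/6 = 10; σ²_H = ((19−5)/6)² = 5.444
te_I = (2 + 4·4 + 6)/6 = 24/6 = 4; σ²_I = ((6−2)/6)² = 0.444
te_J = (11 + 4·12 + 13)/6 = 72/6 = 12; σ²_J = ((13−11)/6)² = 0.111

Forward pass:
ES_A = 0; EF_A = 10
ES_B = 0; EF_B = 2
ES_C = 0; EF_C = 3
ES_D = 0; EF_D = 12
ES_E = 10; EF_E = 10+4 = 14
ES_F = max(EF_C=3, EF_D=12) = 12; EF_F = 12+4 = 16
ES_G = max(EF_D=12, EF_E=14) = 14; EF_G = 14+3 = 17
ES_H = max(EF_B=2, EF_D=12) = 12; EF_H = 12+10 = 22
ES_I = max(EF_A=10, EF_C=3) = 10; EF_I = 10+4 = 14
ES_J = max(EF_C=3, EF_F=16, EF_G=17, EF_H=22, EF_I=14) = 22; EF_J = 22+12 = 34
Expected project duration μ = 34 days. Critical path: D → H → J.

Variance along critical path = 0.111 + 5.444 + 0.111 = 5.667; σ = 2.380 days.
D = μ + z·σ = 34 + 1.645·2.380 = 37.9 days

37.9 days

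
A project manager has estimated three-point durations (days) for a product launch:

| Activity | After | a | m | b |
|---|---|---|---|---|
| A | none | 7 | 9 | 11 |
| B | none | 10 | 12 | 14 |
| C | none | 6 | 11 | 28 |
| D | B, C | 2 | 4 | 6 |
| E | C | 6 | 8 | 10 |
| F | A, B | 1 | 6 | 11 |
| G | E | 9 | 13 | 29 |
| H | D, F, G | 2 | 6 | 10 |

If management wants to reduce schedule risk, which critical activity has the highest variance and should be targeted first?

te_A = (7 + 4·9 + 11)/6 = 54/6 = 9; σ²_A = ((11−7)/6)² = 0.444
te_B = (10 + 4·12 + 14)/6 = 72/6 = 12; σ²_B = ((14−10)/6)² = 0.444
te_C = (6 + 4·11 + 28)/6 = 78/6 = 13; σ²_C = ((28−6)/6)² = 13.444
te_D = (2 + 4·4 + 6)/6 = 24/6 = 4; σ²_D = ((6−2)/6)² = 0.444
te_E = (6 + 4·8 + 10)/6 = 48/6 = 8; σ²_E = ((10−6)/6)² = 0.444
te_F = (1 + 4·6 + 11)/6 = 36/6 = 6; σ²_F = ((11−1)/6)² = 2.778
te_G = (9 + 4·13 + 29)/6 = 90/6 = 15; σ²_G = ((29−9)/6)² = 11.111
te_H = (2 + 4·6 + 10)/6 = 36/6 = 6; σ²_H = ((10−2)/6)² = 1.778

Forward pass:
ES_A = 0; EF_A = 9
ES_B = 0; EF_B = 12
ES_C = 0; EF_C = 13
ES_D = max(EF_B=12, EF_C=13) = 13; EF_D = 13+4 = 17
ES_E = 13; EF_E = 13+8 = 21
ES_F = max(EF_A=9, EF_B=12) = 12; EF_F = 12+6 = 18
ES_G = 21; EF_G = 21+15 = 36
ES_H = max(EF_D=17, EF_F=18, EF_G=36) = 36; EF_H = 36+6 = 42
Expected project duration μ = 42 days. Critical path: C → E → G → H.

Variances on critical path: σ²_C=13.444, σ²_E=0.444, σ²_G=11.111, σ²_H=1.778.
Largest is σ²_C = 13.444.

C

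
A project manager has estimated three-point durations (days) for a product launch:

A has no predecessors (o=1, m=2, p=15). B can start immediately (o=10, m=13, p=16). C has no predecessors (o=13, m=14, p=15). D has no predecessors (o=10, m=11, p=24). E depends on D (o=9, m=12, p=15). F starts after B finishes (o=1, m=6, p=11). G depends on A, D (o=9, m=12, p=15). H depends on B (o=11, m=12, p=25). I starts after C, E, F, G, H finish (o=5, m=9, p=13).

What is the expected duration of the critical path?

36 days

te_A = (1 + 4·2 + 15)/6 = 24/6 = 4
te_B = (10 + 4·13 + 16)/6 = 78/6 = 13
te_C = (13 + 4·14 + 15)/6 = 84/6 = 14
te_D = (10 + 4·11 + 24)/6 = 78/6 = 13
te_E = (9 + 4·12 + 15)/6 = 72/6 = 12
te_F = (1 + 4·6 + 11)/6 = 36/6 = 6
te_G = (9 + 4·12 + 15)/6 = 72/6 = 12
te_H = (11 + 4·12 + 25)/6 = 84/6 = 14
te_I = (5 + 4·9 + 13)/6 = 54/6 = 9

Forward pass:
ES_A = 0; EF_A = 4
ES_B = 0; EF_B = 13
ES_C = 0; EF_C = 14
ES_D = 0; EF_D = 13
ES_E = 13; EF_E = 13+12 = 25
ES_F = 13; EF_F = 13+6 = 19
ES_G = max(EF_A=4, EF_D=13) = 13; EF_G = 13+12 = 25
ES_H = 13; EF_H = 13+14 = 27
ES_I = max(EF_C=14, EF_E=25, EF_F=19, EF_G=25, EF_H=27) = 27; EF_I = 27+9 = 36
Expected project duration μ = 36 days. Critical path: B → H → I.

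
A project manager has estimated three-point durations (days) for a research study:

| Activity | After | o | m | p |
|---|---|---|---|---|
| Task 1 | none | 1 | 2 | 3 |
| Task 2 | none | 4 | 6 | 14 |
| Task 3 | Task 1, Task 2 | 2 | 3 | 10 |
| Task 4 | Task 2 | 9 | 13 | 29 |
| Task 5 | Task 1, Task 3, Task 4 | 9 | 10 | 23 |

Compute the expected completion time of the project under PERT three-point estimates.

34 days

te_Task 1 = (1 + 4·2 + 3)/6 = 12/6 = 2
te_Task 2 = (4 + 4·6 + 14)/6 = 42/6 = 7
te_Task 3 = (2 + 4·3 + 10)/6 = 24/6 = 4
te_Task 4 = (9 + 4·13 + 29)/6 = 90/6 = 15
te_Task 5 = (9 + 4·10 + 23)/6 = 72/6 = 12

Forward pass:
ES_Task 1 = 0; EF_Task 1 = 2
ES_Task 2 = 0; EF_Task 2 = 7
ES_Task 3 = max(EF_Task 1=2, EF_Task 2=7) = 7; EF_Task 3 = 7+4 = 11
ES_Task 4 = 7; EF_Task 4 = 7+15 = 22
ES_Task 5 = max(EF_Task 1=2, EF_Task 3=11, EF_Task 4=22) = 22; EF_Task 5 = 22+12 = 34
Expected project duration μ = 34 days. Critical path: Task 2 → Task 4 → Task 5.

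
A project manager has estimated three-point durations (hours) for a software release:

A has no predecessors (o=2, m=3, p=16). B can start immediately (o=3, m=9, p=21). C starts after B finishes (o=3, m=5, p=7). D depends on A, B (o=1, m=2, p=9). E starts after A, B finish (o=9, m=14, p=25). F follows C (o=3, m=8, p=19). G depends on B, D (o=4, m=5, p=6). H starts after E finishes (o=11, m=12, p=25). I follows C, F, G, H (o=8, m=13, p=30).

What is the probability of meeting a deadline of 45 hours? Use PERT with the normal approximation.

0.064

te_A = (2 + 4·3 + 16)/6 = 30/6 = 5; σ²_A = ((16−2)/6)² = 5.444
te_B = (3 + 4·9 + 21)/6 = 60/6 = 10; σ²_B = ((21−3)/6)² = 9.000
te_C = (3 + 4·5 + 7)/6 = 30/6 = 5; σ²_C = ((7−3)/6)² = 0.444
te_D = (1 + 4·2 + 9)/6 = 18/6 = 3; σ²_D = ((9−1)/6)² = 1.778
te_E = (9 + 4·14 + 25)/6 = 90/6 = 15; σ²_E = ((25−9)/6)² = 7.111
te_F = (3 + 4·8 + 19)/6 = 54/6 = 9; σ²_F = ((19−3)/6)² = 7.111
te_G = (4 + 4·5 + 6)/6 = 30/6 = 5; σ²_G = ((6−4)/6)² = 0.111
te_H = (11 + 4·12 + 25)/6 = 84/6 = 14; σ²_H = ((25−11)/6)² = 5.444
te_I = (8 + 4·13 + 30)/6 = 90/6 = 15; σ²_I = ((30−8)/6)² = 13.444

Forward pass:
ES_A = 0; EF_A = 5
ES_B = 0; EF_B = 10
ES_C = 10; EF_C = 10+5 = 15
ES_D = max(EF_A=5, EF_B=10) = 10; EF_D = 10+3 = 13
ES_E = max(EF_A=5, EF_B=10) = 10; EF_E = 10+15 = 25
ES_F = 15; EF_F = 15+9 = 24
ES_G = max(EF_B=10, EF_D=13) = 13; EF_G = 13+5 = 18
ES_H = 25; EF_H = 25+14 = 39
ES_I = max(EF_C=15, EF_F=24, EF_G=18, EF_H=39) = 39; EF_I = 39+15 = 54
Expected project duration μ = 54 hours. Critical path: B → E → H → I.

Variance along critical path = 9.000 + 7.111 + 5.444 + 13.444 = 35.000; σ = √35.000 = 5.916 hours.
Z = (45 − 54) / 5.916 = -1.521
P(T ≤ 45) = Φ(-1.521) ≈ 0.064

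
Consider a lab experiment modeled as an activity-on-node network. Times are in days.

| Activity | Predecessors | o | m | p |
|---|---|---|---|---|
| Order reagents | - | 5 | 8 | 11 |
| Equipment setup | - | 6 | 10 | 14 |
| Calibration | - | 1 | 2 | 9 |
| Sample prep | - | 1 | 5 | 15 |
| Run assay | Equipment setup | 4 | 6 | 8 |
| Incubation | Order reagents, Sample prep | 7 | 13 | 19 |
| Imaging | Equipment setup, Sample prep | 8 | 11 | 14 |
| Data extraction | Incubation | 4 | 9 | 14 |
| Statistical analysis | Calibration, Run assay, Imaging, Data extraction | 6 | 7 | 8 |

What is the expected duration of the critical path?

te_Order reagents = (5 + 4·8 + 11)/6 = 48/6 = 8
te_Equipment setup = (6 + 4·10 + 14)/6 = 60/6 = 10
te_Calibration = (1 + 4·2 + 9)/6 = 18/6 = 3
te_Sample prep = (1 + 4·5 + 15)/6 = 36/6 = 6
te_Run assay = (4 + 4·6 + 8)/6 = 36/6 = 6
te_Incubation = (7 + 4·13 + 19)/6 = 78/6 = 13
te_Imaging = (8 + 4·11 + 14)/6 = 66/6 = 11
te_Data extraction = (4 + 4·9 + 14)/6 = 54/6 = 9
te_Statistical analysis = (6 + 4·7 + 8)/6 = 42/6 = 7

Forward pass:
ES_Order reagents = 0; EF_Order reagents = 8
ES_Equipment setup = 0; EF_Equipment setup = 10
ES_Calibration = 0; EF_Calibration = 3
ES_Sample prep = 0; EF_Sample prep = 6
ES_Run assay = 10; EF_Run assay = 10+6 = 16
ES_Incubation = max(EF_Order reagents=8, EF_Sample prep=6) = 8; EF_Incubation = 8+13 = 21
ES_Imaging = max(EF_Equipment setup=10, EF_Sample prep=6) = 10; EF_Imaging = 10+11 = 21
ES_Data extraction = 21; EF_Data extraction = 21+9 = 30
ES_Statistical analysis = max(EF_Calibration=3, EF_Run assay=16, EF_Imaging=21, EF_Data extraction=30) = 30; EF_Statistical analysis = 30+7 = 37
Expected project duration μ = 37 days. Critical path: Order reagents → Incubation → Data extraction → Statistical analysis.

37 days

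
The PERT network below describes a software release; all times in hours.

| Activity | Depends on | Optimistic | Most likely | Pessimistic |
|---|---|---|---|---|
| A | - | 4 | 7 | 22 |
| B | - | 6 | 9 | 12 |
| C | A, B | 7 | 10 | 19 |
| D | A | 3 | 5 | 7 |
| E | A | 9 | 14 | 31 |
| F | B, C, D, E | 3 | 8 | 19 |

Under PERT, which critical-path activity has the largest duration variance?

te_A = (4 + 4·7 + 22)/6 = 54/6 = 9; σ²_A = ((22−4)/6)² = 9.000
te_B = (6 + 4·9 + 12)/6 = 54/6 = 9; σ²_B = ((12−6)/6)² = 1.000
te_C = (7 + 4·10 + 19)/6 = 66/6 = 11; σ²_C = ((19−7)/6)² = 4.000
te_D = (3 + 4·5 + 7)/6 = 30/6 = 5; σ²_D = ((7−3)/6)² = 0.444
te_E = (9 + 4·14 + 31)/6 = 96/6 = 16; σ²_E = ((31−9)/6)² = 13.444
te_F = (3 + 4·8 + 19)/6 = 54/6 = 9; σ²_F = ((19−3)/6)² = 7.111

Forward pass:
ES_A = 0; EF_A = 9
ES_B = 0; EF_B = 9
ES_C = max(EF_A=9, EF_B=9) = 9; EF_C = 9+11 = 20
ES_D = 9; EF_D = 9+5 = 14
ES_E = 9; EF_E = 9+16 = 25
ES_F = max(EF_B=9, EF_C=20, EF_D=14, EF_E=25) = 25; EF_F = 25+9 = 34
Expected project duration μ = 34 hours. Critical path: A → E → F.

Variances on critical path: σ²_A=9.000, σ²_E=13.444, σ²_F=7.111.
Largest is σ²_E = 13.444.

E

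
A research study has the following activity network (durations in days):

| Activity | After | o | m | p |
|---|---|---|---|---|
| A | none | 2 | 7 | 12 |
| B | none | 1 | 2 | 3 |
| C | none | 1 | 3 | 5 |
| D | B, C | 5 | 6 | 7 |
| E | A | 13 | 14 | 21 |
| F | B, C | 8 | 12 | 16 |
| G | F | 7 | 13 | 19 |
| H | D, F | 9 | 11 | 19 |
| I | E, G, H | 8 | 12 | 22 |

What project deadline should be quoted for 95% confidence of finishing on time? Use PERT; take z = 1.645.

te_A = (2 + 4·7 + 12)/6 = 42/6 = 7; σ²_A = ((12−2)/6)² = 2.778
te_B = (1 + 4·2 + 3)/6 = 12/6 = 2; σ²_B = ((3−1)/6)² = 0.111
te_C = (1 + 4·3 + 5)/6 = 18/6 = 3; σ²_C = ((5−1)/6)² = 0.444
te_D = (5 + 4·6 + 7)/6 = 36/6 = 6; σ²_D = ((7−5)/6)² = 0.111
te_E = (13 + 4·14 + 21)/6 = 90/6 = 15; σ²_E = ((21−13)/6)² = 1.778
te_F = (8 + 4·12 + 16)/6 = 72/6 = 12; σ²_F = ((16−8)/6)² = 1.778
te_G = (7 + 4·13 + 19)/6 = 78/6 = 13; σ²_G = ((19−7)/6)² = 4.000
te_H = (9 + 4·11 + 19)/6 = 72/6 = 12; σ²_H = ((19−9)/6)² = 2.778
te_I = (8 + 4·12 + 22)/6 = 78/6 = 13; σ²_I = ((22−8)/6)² = 5.444

Forward pass:
ES_A = 0; EF_A = 7
ES_B = 0; EF_B = 2
ES_C = 0; EF_C = 3
ES_D = max(EF_B=2, EF_C=3) = 3; EF_D = 3+6 = 9
ES_E = 7; EF_E = 7+15 = 22
ES_F = max(EF_B=2, EF_C=3) = 3; EF_F = 3+12 = 15
ES_G = 15; EF_G = 15+13 = 28
ES_H = max(EF_D=9, EF_F=15) = 15; EF_H = 15+12 = 27
ES_I = max(EF_E=22, EF_G=28, EF_H=27) = 28; EF_I = 28+13 = 41
Expected project duration μ = 41 days. Critical path: C → F → G → I.

Variance along critical path = 0.444 + 1.778 + 4.000 + 5.444 = 11.667; σ = 3.416 days.
D = μ + z·σ = 41 + 1.645·3.416 = 46.6 days

46.6 days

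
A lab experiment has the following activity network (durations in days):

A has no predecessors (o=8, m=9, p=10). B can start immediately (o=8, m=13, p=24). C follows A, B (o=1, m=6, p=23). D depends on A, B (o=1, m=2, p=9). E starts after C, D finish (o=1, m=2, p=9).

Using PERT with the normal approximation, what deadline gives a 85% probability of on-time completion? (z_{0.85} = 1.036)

29.9 days

te_A = (8 + 4·9 + 10)/6 = 54/6 = 9; σ²_A = ((10−8)/6)² = 0.111
te_B = (8 + 4·13 + 24)/6 = 84/6 = 14; σ²_B = ((24−8)/6)² = 7.111
te_C = (1 + 4·6 + 23)/6 = 48/6 = 8; σ²_C = ((23−1)/6)² = 13.444
te_D = (1 + 4·2 + 9)/6 = 18/6 = 3; σ²_D = ((9−1)/6)² = 1.778
te_E = (1 + 4·2 + 9)/6 = 18/6 = 3; σ²_E = ((9−1)/6)² = 1.778

Forward pass:
ES_A = 0; EF_A = 9
ES_B = 0; EF_B = 14
ES_C = max(EF_A=9, EF_B=14) = 14; EF_C = 14+8 = 22
ES_D = max(EF_A=9, EF_B=14) = 14; EF_D = 14+3 = 17
ES_E = max(EF_C=22, EF_D=17) = 22; EF_E = 22+3 = 25
Expected project duration μ = 25 days. Critical path: B → C → E.

Variance along critical path = 7.111 + 13.444 + 1.778 = 22.333; σ = 4.726 days.
D = μ + z·σ = 25 + 1.036·4.726 = 29.9 days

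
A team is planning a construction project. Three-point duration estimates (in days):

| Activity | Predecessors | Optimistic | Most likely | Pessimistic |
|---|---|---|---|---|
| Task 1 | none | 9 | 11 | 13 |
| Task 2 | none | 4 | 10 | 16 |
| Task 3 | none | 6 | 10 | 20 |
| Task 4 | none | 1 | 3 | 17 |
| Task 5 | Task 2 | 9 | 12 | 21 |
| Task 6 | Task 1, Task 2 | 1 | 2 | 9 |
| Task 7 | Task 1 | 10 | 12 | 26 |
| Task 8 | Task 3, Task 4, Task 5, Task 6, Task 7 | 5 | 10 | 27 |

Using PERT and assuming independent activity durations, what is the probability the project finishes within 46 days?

te_Task 1 = (9 + 4·11 + 13)/6 = 66/6 = 11; σ²_Task 1 = ((13−9)/6)² = 0.444
te_Task 2 = (4 + 4·10 + 16)/6 = 60/6 = 10; σ²_Task 2 = ((16−4)/6)² = 4.000
te_Task 3 = (6 + 4·10 + 20)/6 = 66/6 = 11; σ²_Task 3 = ((20−6)/6)² = 5.444
te_Task 4 = (1 + 4·3 + 17)/6 = 30/6 = 5; σ²_Task 4 = ((17−1)/6)² = 7.111
te_Task 5 = (9 + 4·12 + 21)/6 = 78/6 = 13; σ²_Task 5 = ((21−9)/6)² = 4.000
te_Task 6 = (1 + 4·2 + 9)/6 = 18/6 = 3; σ²_Task 6 = ((9−1)/6)² = 1.778
te_Task 7 = (10 + 4·12 + 26)/6 = 84/6 = 14; σ²_Task 7 = ((26−10)/6)² = 7.111
te_Task 8 = (5 + 4·10 + 27)/6 = 72/6 = 12; σ²_Task 8 = ((27−5)/6)² = 13.444

Forward pass:
ES_Task 1 = 0; EF_Task 1 = 11
ES_Task 2 = 0; EF_Task 2 = 10
ES_Task 3 = 0; EF_Task 3 = 11
ES_Task 4 = 0; EF_Task 4 = 5
ES_Task 5 = 10; EF_Task 5 = 10+13 = 23
ES_Task 6 = max(EF_Task 1=11, EF_Task 2=10) = 11; EF_Task 6 = 11+3 = 14
ES_Task 7 = 11; EF_Task 7 = 11+14 = 25
ES_Task 8 = max(EF_Task 3=11, EF_Task 4=5, EF_Task 5=23, EF_Task 6=14, EF_Task 7=25) = 25; EF_Task 8 = 25+12 = 37
Expected project duration μ = 37 days. Critical path: Task 1 → Task 7 → Task 8.

Variance along critical path = 0.444 + 7.111 + 13.444 = 21.000; σ = √21.000 = 4.583 days.
Z = (46 − 37) / 4.583 = 1.964
P(T ≤ 46) = Φ(1.964) ≈ 0.975

0.975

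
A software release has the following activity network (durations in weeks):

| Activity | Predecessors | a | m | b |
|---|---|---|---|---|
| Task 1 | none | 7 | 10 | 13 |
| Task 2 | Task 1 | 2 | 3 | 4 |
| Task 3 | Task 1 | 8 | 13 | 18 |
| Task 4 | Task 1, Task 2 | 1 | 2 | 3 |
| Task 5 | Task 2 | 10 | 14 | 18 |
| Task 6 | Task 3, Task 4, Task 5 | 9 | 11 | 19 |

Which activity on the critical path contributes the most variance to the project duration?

Task 6

te_Task 1 = (7 + 4·10 + 13)/6 = 60/6 = 10; σ²_Task 1 = ((13−7)/6)² = 1.000
te_Task 2 = (2 + 4·3 + 4)/6 = 18/6 = 3; σ²_Task 2 = ((4−2)/6)² = 0.111
te_Task 3 = (8 + 4·13 + 18)/6 = 78/6 = 13; σ²_Task 3 = ((18−8)/6)² = 2.778
te_Task 4 = (1 + 4·2 + 3)/6 = 12/6 = 2; σ²_Task 4 = ((3−1)/6)² = 0.111
te_Task 5 = (10 + 4·14 + 18)/6 = 84/6 = 14; σ²_Task 5 = ((18−10)/6)² = 1.778
te_Task 6 = (9 + 4·11 + 19)/6 = 72/6 = 12; σ²_Task 6 = ((19−9)/6)² = 2.778

Forward pass:
ES_Task 1 = 0; EF_Task 1 = 10
ES_Task 2 = 10; EF_Task 2 = 10+3 = 13
ES_Task 3 = 10; EF_Task 3 = 10+13 = 23
ES_Task 4 = max(EF_Task 1=10, EF_Task 2=13) = 13; EF_Task 4 = 13+2 = 15
ES_Task 5 = 13; EF_Task 5 = 13+14 = 27
ES_Task 6 = max(EF_Task 3=23, EF_Task 4=15, EF_Task 5=27) = 27; EF_Task 6 = 27+12 = 39
Expected project duration μ = 39 weeks. Critical path: Task 1 → Task 2 → Task 5 → Task 6.

Variances on critical path: σ²_Task 1=1.000, σ²_Task 2=0.111, σ²_Task 5=1.778, σ²_Task 6=2.778.
Largest is σ²_Task 6 = 2.778.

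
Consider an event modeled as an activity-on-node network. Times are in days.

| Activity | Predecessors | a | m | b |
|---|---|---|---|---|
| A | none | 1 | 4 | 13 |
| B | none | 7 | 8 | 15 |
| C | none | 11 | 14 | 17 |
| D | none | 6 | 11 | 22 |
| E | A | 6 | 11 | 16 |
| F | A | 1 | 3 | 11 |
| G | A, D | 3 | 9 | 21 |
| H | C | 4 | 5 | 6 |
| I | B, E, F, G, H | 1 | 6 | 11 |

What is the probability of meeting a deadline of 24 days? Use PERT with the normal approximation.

0.179

te_A = (1 + 4·4 + 13)/6 = 30/6 = 5; σ²_A = ((13−1)/6)² = 4.000
te_B = (7 + 4·8 + 15)/6 = 54/6 = 9; σ²_B = ((15−7)/6)² = 1.778
te_C = (11 + 4·14 + 17)/6 = 84/6 = 14; σ²_C = ((17−11)/6)² = 1.000
te_D = (6 + 4·11 + 22)/6 = 72/6 = 12; σ²_D = ((22−6)/6)² = 7.111
te_E = (6 + 4·11 + 16)/6 = 66/6 = 11; σ²_E = ((16−6)/6)² = 2.778
te_F = (1 + 4·3 + 11)/6 = 24/6 = 4; σ²_F = ((11−1)/6)² = 2.778
te_G = (3 + 4·9 + 21)/6 = 60/6 = 10; σ²_G = ((21−3)/6)² = 9.000
te_H = (4 + 4·5 + 6)/6 = 30/6 = 5; σ²_H = ((6−4)/6)² = 0.111
te_I = (1 + 4·6 + 11)/6 = 36/6 = 6; σ²_I = ((11−1)/6)² = 2.778

Forward pass:
ES_A = 0; EF_A = 5
ES_B = 0; EF_B = 9
ES_C = 0; EF_C = 14
ES_D = 0; EF_D = 12
ES_E = 5; EF_E = 5+11 = 16
ES_F = 5; EF_F = 5+4 = 9
ES_G = max(EF_A=5, EF_D=12) = 12; EF_G = 12+10 = 22
ES_H = 14; EF_H = 14+5 = 19
ES_I = max(EF_B=9, EF_E=16, EF_F=9, EF_G=22, EF_H=19) = 22; EF_I = 22+6 = 28
Expected project duration μ = 28 days. Critical path: D → G → I.

Variance along critical path = 7.111 + 9.000 + 2.778 = 18.889; σ = √18.889 = 4.346 days.
Z = (24 − 28) / 4.346 = -0.920
P(T ≤ 24) = Φ(-0.920) ≈ 0.179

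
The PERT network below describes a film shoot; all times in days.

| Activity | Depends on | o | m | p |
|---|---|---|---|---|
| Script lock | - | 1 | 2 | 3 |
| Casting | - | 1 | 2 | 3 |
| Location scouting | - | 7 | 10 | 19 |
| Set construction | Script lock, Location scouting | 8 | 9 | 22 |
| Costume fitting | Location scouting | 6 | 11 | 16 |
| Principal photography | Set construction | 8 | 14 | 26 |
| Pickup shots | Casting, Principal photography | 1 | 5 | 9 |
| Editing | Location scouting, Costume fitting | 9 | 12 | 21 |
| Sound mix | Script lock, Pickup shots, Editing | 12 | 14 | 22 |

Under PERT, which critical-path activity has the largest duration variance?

Principal photography

te_Script lock = (1 + 4·2 + 3)/6 = 12/6 = 2; σ²_Script lock = ((3−1)/6)² = 0.111
te_Casting = (1 + 4·2 + 3)/6 = 12/6 = 2; σ²_Casting = ((3−1)/6)² = 0.111
te_Location scouting = (7 + 4·10 + 19)/6 = 66/6 = 11; σ²_Location scouting = ((19−7)/6)² = 4.000
te_Set construction = (8 + 4·9 + 22)/6 = 66/6 = 11; σ²_Set construction = ((22−8)/6)² = 5.444
te_Costume fitting = (6 + 4·11 + 16)/6 = 66/6 = 11; σ²_Costume fitting = ((16−6)/6)² = 2.778
te_Principal photography = (8 + 4·14 + 26)/6 = 90/6 = 15; σ²_Principal photography = ((26−8)/6)² = 9.000
te_Pickup shots = (1 + 4·5 + 9)/6 = 30/6 = 5; σ²_Pickup shots = ((9−1)/6)² = 1.778
te_Editing = (9 + 4·12 + 21)/6 = 78/6 = 13; σ²_Editing = ((21−9)/6)² = 4.000
te_Sound mix = (12 + 4·14 + 22)/6 = 90/6 = 15; σ²_Sound mix = ((22−12)/6)² = 2.778

Forward pass:
ES_Script lock = 0; EF_Script lock = 2
ES_Casting = 0; EF_Casting = 2
ES_Location scouting = 0; EF_Location scouting = 11
ES_Set construction = max(EF_Script lock=2, EF_Location scouting=11) = 11; EF_Set construction = 11+11 = 22
ES_Costume fitting = 11; EF_Costume fitting = 11+11 = 22
ES_Principal photography = 22; EF_Principal photography = 22+15 = 37
ES_Pickup shots = max(EF_Casting=2, EF_Principal photography=37) = 37; EF_Pickup shots = 37+5 = 42
ES_Editing = max(EF_Location scouting=11, EF_Costume fitting=22) = 22; EF_Editing = 22+13 = 35
ES_Sound mix = max(EF_Script lock=2, EF_Pickup shots=42, EF_Editing=35) = 42; EF_Sound mix = 42+15 = 57
Expected project duration μ = 57 days. Critical path: Location scouting → Set construction → Principal photography → Pickup shots → Sound mix.

Variances on critical path: σ²_Location scouting=4.000, σ²_Set construction=5.444, σ²_Principal photography=9.000, σ²_Pickup shots=1.778, σ²_Sound mix=2.778.
Largest is σ²_Principal photography = 9.000.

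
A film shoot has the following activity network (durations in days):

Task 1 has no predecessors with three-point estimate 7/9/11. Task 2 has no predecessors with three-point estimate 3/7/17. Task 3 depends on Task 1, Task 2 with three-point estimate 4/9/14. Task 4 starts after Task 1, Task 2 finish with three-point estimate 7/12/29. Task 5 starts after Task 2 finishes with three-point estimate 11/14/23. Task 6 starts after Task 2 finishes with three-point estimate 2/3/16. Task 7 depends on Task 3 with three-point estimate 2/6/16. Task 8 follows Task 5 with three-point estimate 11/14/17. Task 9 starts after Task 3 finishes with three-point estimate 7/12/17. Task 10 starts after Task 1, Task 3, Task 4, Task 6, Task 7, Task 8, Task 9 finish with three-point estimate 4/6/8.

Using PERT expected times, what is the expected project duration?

te_Task 1 = (7 + 4·9 + 11)/6 = 54/6 = 9
te_Task 2 = (3 + 4·7 + 17)/6 = 48/6 = 8
te_Task 3 = (4 + 4·9 + 14)/6 = 54/6 = 9
te_Task 4 = (7 + 4·12 + 29)/6 = 84/6 = 14
te_Task 5 = (11 + 4·14 + 23)/6 = 90/6 = 15
te_Task 6 = (2 + 4·3 + 16)/6 = 30/6 = 5
te_Task 7 = (2 + 4·6 + 16)/6 = 42/6 = 7
te_Task 8 = (11 + 4·14 + 17)/6 = 84/6 = 14
te_Task 9 = (7 + 4·12 + 17)/6 = 72/6 = 12
te_Task 10 = (4 + 4·6 + 8)/6 = 36/6 = 6

Forward pass:
ES_Task 1 = 0; EF_Task 1 = 9
ES_Task 2 = 0; EF_Task 2 = 8
ES_Task 3 = max(EF_Task 1=9, EF_Task 2=8) = 9; EF_Task 3 = 9+9 = 18
ES_Task 4 = max(EF_Task 1=9, EF_Task 2=8) = 9; EF_Task 4 = 9+14 = 23
ES_Task 5 = 8; EF_Task 5 = 8+15 = 23
ES_Task 6 = 8; EF_Task 6 = 8+5 = 13
ES_Task 7 = 18; EF_Task 7 = 18+7 = 25
ES_Task 8 = 23; EF_Task 8 = 23+14 = 37
ES_Task 9 = 18; EF_Task 9 = 18+12 = 30
ES_Task 10 = max(EF_Task 1=9, EF_Task 3=18, EF_Task 4=23, EF_Task 6=13, EF_Task 7=25, EF_Task 8=37, EF_Task 9=30) = 37; EF_Task 10 = 37+6 = 43
Expected project duration μ = 43 days. Critical path: Task 2 → Task 5 → Task 8 → Task 10.

43 days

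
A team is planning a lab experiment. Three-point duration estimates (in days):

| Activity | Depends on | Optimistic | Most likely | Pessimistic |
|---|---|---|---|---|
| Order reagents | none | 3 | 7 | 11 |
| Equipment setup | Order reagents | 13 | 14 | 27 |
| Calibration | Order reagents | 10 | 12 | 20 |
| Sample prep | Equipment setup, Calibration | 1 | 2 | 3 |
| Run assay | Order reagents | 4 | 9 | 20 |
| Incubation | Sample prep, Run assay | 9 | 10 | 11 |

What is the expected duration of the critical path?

te_Order reagents = (3 + 4·7 + 11)/6 = 42/6 = 7
te_Equipment setup = (13 + 4·14 + 27)/6 = 96/6 = 16
te_Calibration = (10 + 4·12 + 20)/6 = 78/6 = 13
te_Sample prep = (1 + 4·2 + 3)/6 = 12/6 = 2
te_Run assay = (4 + 4·9 + 20)/6 = 60/6 = 10
te_Incubation = (9 + 4·10 + 11)/6 = 60/6 = 10

Forward pass:
ES_Order reagents = 0; EF_Order reagents = 7
ES_Equipment setup = 7; EF_Equipment setup = 7+16 = 23
ES_Calibration = 7; EF_Calibration = 7+13 = 20
ES_Sample prep = max(EF_Equipment setup=23, EF_Calibration=20) = 23; EF_Sample prep = 23+2 = 25
ES_Run assay = 7; EF_Run assay = 7+10 = 17
ES_Incubation = max(EF_Sample prep=25, EF_Run assay=17) = 25; EF_Incubation = 25+10 = 35
Expected project duration μ = 35 days. Critical path: Order reagents → Equipment setup → Sample prep → Incubation.

35 days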